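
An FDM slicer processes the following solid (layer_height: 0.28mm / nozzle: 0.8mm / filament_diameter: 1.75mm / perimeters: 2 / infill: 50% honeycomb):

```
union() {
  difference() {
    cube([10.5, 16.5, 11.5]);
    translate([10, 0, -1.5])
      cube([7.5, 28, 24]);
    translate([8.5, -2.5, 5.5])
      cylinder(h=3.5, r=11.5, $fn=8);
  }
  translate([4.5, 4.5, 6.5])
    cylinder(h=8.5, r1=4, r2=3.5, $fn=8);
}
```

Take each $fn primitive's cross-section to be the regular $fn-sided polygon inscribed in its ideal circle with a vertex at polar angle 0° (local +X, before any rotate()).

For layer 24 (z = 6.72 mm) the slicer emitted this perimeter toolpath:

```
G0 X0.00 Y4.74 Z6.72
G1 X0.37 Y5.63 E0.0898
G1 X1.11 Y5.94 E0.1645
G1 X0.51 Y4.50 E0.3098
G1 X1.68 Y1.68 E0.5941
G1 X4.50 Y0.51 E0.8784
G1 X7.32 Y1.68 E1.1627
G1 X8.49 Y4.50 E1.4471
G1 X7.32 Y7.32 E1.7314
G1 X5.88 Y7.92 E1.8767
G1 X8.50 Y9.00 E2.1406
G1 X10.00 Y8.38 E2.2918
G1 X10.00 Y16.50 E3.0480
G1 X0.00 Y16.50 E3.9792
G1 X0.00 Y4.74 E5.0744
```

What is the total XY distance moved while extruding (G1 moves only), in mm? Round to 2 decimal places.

54.49 mm

Sum the Euclidean lengths of each G1 segment: total = 54.49 mm.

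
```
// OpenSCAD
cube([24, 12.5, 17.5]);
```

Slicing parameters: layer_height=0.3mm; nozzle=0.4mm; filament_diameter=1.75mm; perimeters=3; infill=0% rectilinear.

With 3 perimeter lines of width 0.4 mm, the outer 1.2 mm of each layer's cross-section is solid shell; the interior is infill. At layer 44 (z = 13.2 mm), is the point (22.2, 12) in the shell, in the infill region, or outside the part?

At z = 13.2 mm: the cube is present — its section is the full 24×12.5 rectangle. Overall, the cross-section is a single solid region. The nearest boundary edge runs (24.00, 12.50)→(0.00, 12.50); distance from the point to it = 0.50 mm. The point is inside the cross-section, 0.50 mm from the nearest boundary — within the 1.2 mm shell band (3 × 0.4).

shell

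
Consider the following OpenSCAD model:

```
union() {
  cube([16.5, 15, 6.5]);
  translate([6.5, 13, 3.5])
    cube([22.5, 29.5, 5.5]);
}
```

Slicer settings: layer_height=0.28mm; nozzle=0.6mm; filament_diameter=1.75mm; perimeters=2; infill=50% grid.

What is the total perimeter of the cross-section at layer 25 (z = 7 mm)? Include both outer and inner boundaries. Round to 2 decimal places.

At z = 7 mm: the cube does not reach this height (z outside [0, 6.5]); the cube at (6.5, 13) is present — its section is the full 22.5×29.5 rectangle (perimeter 104.00 mm); Merging all regions: only the 22.5×29.5 cube at (6.5, 13) is present, so the union is just that shape — boundary = 104.00 mm. Overall, the cross-section is a single solid region. Total boundary length (outer) = 104.00 mm.

104.00 mm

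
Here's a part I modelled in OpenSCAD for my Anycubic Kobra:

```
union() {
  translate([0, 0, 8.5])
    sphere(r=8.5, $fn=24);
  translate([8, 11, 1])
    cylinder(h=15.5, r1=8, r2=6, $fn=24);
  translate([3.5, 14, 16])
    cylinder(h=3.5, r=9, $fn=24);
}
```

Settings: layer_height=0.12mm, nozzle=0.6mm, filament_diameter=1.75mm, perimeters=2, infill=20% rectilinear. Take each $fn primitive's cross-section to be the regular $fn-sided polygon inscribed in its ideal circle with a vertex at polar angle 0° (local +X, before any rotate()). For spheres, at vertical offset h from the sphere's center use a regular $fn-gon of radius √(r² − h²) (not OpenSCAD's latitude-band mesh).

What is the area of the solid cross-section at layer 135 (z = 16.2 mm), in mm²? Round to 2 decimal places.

At z = 16.2 mm: the sphere: section is a regular 24-gon, circumradius = √(r²−h²) = √(8.5²−7.7²) = 3.600 (area = (24/2)·3.600²·sin(360°/24) = 40.25 mm²); the cone at (8, 11) (r1=8→r2=6) has section circumradius 6.039 here — a regular 24-gon (area = (24/2)·6.039²·sin(360°/24) = 113.26 mm²); the cylinder at (3.5, 14): section is a regular 24-gon, circumradius r=9 (area = (24/2)·9.000²·sin(360°/24) = 251.57 mm²); Combining (union): the regions partially overlap — summed areas 405.08 mm² minus the doubly-counted overlap 90.30 mm² gives 314.78 mm² — area = 314.78 mm². Overall, the cross-section has 2 separate islands. Net area = 314.78 mm².

314.78 mm²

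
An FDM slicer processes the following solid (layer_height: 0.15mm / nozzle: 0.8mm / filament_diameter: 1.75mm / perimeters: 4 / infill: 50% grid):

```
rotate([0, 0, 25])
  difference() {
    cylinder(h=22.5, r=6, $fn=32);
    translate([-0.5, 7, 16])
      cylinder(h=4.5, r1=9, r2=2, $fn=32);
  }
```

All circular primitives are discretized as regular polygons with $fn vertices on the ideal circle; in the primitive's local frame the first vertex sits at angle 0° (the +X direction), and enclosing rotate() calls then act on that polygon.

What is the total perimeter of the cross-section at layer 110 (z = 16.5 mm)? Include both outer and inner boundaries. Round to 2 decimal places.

At z = 16.5 mm: the r=6 cylinder contributes a regular 32-gon of circumradius 6 (perimeter = 2·32·6.000·sin(180°/32) = 37.64 mm); the cone at (-0.5, 7) (r1=9→r2=2) has section circumradius 8.222 here — a regular 32-gon (perimeter = 2·32·8.222·sin(180°/32) = 51.58 mm); After the difference (first − rest): starting from the r=6 cylinder, the cone at (-0.5, 7) partially overlaps it — only the 60.83 mm² overlap (of its 211.03 mm²) is removed, clipping the outline — boundary = 34.43 mm; (rotated 25° about Z; rotation is an isometry so areas/perimeters/island counts are preserved). Overall, the cross-section is a single solid region. Total boundary length (outer) = 34.43 mm.

34.43 mm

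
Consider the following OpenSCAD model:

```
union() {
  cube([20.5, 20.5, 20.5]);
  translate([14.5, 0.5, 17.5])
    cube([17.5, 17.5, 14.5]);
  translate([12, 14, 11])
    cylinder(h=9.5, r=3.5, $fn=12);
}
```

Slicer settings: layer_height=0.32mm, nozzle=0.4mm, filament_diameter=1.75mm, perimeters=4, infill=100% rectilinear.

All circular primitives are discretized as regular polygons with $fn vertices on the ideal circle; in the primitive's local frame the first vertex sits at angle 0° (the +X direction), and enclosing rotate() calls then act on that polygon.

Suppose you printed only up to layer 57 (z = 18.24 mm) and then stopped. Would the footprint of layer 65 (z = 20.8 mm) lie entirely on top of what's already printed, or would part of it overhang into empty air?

Compare the two slices. At z = 18.24: the cube (footprint 20.5×20.5) is included at this height (area 420.25 mm²); the cube at (14.5, 0.5) is present — its section is the full 17.5×17.5 rectangle (area 306.25 mm²); the r=3.5 cylinder at (12, 14) gives a regular 12-gon of circumradius 3.5 (constant along its height) (area = (12/2)·3.500²·sin(360°/12) = 36.75 mm²); Merging all regions: the regions partially overlap — summed areas 763.25 mm² minus the doubly-counted overlap 141.75 mm² gives 621.50 mm² — area = 621.50 mm². At z = 20.8: the cube does not reach this height (z outside [0, 20.5]); the cube at (14.5, 0.5) (footprint 17.5×17.5) is included at this height (area 306.25 mm²); the cylinder at (12, 14) is absent (z outside [11, 20.5]); Taking the union: only the 17.5×17.5 cube at (14.5, 0.5) is present, so the union is just that shape — area = 306.25 mm². Checking containment: the cross-section at z = 20.8 is a subset of the cross-section at z = 18.24.

entirely on top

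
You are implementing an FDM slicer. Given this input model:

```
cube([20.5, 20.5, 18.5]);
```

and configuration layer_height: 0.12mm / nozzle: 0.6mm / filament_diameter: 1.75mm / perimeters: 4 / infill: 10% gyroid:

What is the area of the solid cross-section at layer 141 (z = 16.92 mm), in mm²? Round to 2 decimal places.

420.25 mm²

At z = 16.92 mm: the 20.5×20.5 cube contributes its full rectangle (area 420.25 mm²). Overall, the cross-section is a single solid region. Net area = 420.25 mm².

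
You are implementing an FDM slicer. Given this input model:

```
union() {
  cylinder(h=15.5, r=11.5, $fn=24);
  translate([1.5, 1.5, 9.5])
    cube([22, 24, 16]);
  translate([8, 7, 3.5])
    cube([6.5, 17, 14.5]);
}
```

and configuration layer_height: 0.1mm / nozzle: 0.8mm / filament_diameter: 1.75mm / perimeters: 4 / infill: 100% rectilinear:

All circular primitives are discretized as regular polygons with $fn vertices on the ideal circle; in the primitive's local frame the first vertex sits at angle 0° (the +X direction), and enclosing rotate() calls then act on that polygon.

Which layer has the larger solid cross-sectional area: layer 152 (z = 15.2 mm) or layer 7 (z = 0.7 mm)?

Layer 152 (z = 15.2): the r=11.5 cylinder gives a regular 24-gon of circumradius 11.5 (constant along its height) (area = (24/2)·11.500²·sin(360°/24) = 410.75 mm²); the 22×24 cube at (1.5, 1.5) contributes its full rectangle (area 528.00 mm²); the cube at (8, 7) is present — its section is the full 6.5×17 rectangle (area 110.50 mm²); Taking the union: the regions partially overlap — summed areas 1049.25 mm² minus the doubly-counted overlap 181.23 mm² gives 868.01 mm² — area = 868.01 mm². So its area = 868.01 mm². Layer 7 (z = 0.7): the r=11.5 cylinder contributes a regular 24-gon of circumradius 11.5 (area = (24/2)·11.500²·sin(360°/24) = 410.75 mm²); the cube at (1.5, 1.5) is absent (z outside [9.5, 25.5]); the cube at (8, 7) is not intersected at this z (z outside [3.5, 18]); Merging all regions: only the r=11.5 cylinder is present, so the union is just that shape — area = 410.75 mm². So its area = 410.75 mm². Layer 152 is larger (868.01 vs 410.75 mm²).

layer 152 (z = 15.2 mm)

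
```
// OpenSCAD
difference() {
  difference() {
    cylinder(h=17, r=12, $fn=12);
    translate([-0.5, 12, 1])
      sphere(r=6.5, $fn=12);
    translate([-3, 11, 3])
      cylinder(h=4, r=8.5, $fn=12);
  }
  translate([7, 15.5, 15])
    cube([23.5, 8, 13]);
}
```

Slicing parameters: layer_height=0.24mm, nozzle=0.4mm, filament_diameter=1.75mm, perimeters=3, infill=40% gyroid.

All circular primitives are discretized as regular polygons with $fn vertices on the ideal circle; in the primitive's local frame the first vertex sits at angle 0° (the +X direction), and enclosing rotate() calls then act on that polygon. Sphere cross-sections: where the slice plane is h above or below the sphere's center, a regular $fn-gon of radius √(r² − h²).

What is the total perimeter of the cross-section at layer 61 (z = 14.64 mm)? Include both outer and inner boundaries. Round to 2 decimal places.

At z = 14.64 mm: the r=12 cylinder gives a regular 12-gon of circumradius 12 (constant along its height) (perimeter = 2·12·12.000·sin(180°/12) = 74.54 mm); the sphere at (-0.5, 12) does not reach this height (|z−center|=13.640 > r=6.5); the cylinder at (-3, 11) is not intersected at this z (z outside [3, 7]); Taking the first minus the rest: none of the subtracted shapes is present at this height, so the r=12 cylinder is unchanged — boundary = 74.54 mm; the cube at (7, 15.5) does not reach this height (z outside [15, 28]); Taking the first minus the rest: none of the subtracted shapes is present at this height, so that combined region is unchanged — boundary = 74.54 mm. Overall, the cross-section is a single solid region. Total boundary length (outer) = 74.54 mm.

74.54 mm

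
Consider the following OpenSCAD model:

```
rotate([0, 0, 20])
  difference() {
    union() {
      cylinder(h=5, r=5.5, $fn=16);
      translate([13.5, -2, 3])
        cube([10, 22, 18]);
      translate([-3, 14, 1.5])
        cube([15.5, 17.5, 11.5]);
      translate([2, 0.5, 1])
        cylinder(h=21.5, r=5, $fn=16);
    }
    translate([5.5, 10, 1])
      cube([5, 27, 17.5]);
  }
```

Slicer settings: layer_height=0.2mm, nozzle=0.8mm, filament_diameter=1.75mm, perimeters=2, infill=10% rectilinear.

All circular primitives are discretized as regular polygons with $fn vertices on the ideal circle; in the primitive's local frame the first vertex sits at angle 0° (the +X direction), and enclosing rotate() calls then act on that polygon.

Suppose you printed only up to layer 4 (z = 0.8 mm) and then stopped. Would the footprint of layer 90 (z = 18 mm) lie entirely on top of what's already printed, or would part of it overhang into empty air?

Compare the two slices. At z = 0.8: the r=5.5 cylinder contributes a regular 16-gon of circumradius 5.5 (area = (16/2)·5.500²·sin(360°/16) = 92.61 mm²); the cube at (13.5, -2) does not reach this height (z outside [3, 21]); the cube at (-3, 14) does not reach this height (z outside [1.5, 13]); the cylinder at (2, 0.5) does not reach this height (z outside [1, 22.5]); Combining (union): only the r=5.5 cylinder is present, so the union is just that shape — area = 92.61 mm²; the cube at (5.5, 10) does not reach this height (z outside [1, 18.5]); After the difference (first − rest): none of the subtracted shapes is present at this height, so the result so far is unchanged — area = 92.61 mm²; (rotated 20° about Z; rotation is an isometry so areas/perimeters/island counts are preserved). At z = 18: the cylinder does not reach this height (z outside [0, 5]); the cube at (13.5, -2) is present — its section is the full 10×22 rectangle (area 220.00 mm²); the cube at (-3, 14) is not intersected at this z (z outside [1.5, 13]); the r=5 cylinder at (2, 0.5) gives a regular 16-gon of circumradius 5 (constant along its height) (area = (16/2)·5.000²·sin(360°/16) = 76.54 mm²); Merging all regions: the 2 present regions are separate (no shared area or edge), so areas and boundary lengths simply add and each stays a separate island — area = 296.54 mm²; the cube at (5.5, 10) is present — its section is the full 5×27 rectangle (area 135.00 mm²); Taking the first minus the rest: starting from that combined region (296.54 mm²), the 5×27 cube at (5.5, 10) misses the remaining region (no effect) — area = 296.54 mm²; (whole slice rotated 20° about Z — lengths, areas and connectivity unchanged). Checking containment: at z = 18 the cross-section extends beyond the z = 0.8 cross-section by about 233.82 mm².

part overhangs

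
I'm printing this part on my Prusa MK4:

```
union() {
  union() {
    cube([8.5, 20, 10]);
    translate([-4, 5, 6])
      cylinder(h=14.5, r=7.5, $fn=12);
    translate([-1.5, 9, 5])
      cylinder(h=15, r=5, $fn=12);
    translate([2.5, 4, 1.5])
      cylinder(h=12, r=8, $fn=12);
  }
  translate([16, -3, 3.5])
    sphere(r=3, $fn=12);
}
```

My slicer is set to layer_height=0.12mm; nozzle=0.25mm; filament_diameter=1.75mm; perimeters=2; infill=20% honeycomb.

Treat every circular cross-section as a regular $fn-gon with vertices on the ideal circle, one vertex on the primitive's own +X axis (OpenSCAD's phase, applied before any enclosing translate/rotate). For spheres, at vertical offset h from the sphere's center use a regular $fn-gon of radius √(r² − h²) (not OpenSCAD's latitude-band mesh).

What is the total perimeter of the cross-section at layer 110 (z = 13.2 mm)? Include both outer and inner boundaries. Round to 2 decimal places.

62.87 mm

At z = 13.2 mm: the cube is not intersected at this z (z outside [0, 10]); the r=7.5 cylinder at (-4, 5) contributes a regular 12-gon of circumradius 7.5 (perimeter = 2·12·7.500·sin(180°/12) = 46.59 mm); the cylinder at (-1.5, 9): section is a regular 12-gon, circumradius r=5 (perimeter = 2·12·5.000·sin(180°/12) = 31.06 mm); the r=8 cylinder at (2.5, 4) contributes a regular 12-gon of circumradius 8 (perimeter = 2·12·8.000·sin(180°/12) = 49.69 mm); Taking the union: the regions partially overlap (shared area 147.95 mm²), so the edge portions inside another operand are dropped and the merged outline is re-measured after clipping — boundary = 62.87 mm; the sphere at (16, -3) does not reach this height (|z−center|=9.700 > r=3); Taking the union: only that combined region is present, so the union is just that shape — boundary = 62.87 mm. Overall, the cross-section is a single solid region. Total boundary length (outer) = 62.87 mm.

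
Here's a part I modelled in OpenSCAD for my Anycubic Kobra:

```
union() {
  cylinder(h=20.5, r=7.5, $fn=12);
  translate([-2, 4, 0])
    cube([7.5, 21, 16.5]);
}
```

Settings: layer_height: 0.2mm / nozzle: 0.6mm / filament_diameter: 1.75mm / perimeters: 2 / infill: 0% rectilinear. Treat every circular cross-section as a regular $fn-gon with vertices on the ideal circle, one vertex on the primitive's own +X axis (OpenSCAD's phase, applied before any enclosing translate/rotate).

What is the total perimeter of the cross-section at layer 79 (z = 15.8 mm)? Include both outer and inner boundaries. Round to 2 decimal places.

83.95 mm

At z = 15.8 mm: the r=7.5 cylinder contributes a regular 12-gon of circumradius 7.5 (perimeter = 2·12·7.500·sin(180°/12) = 46.59 mm); the 7.5×21 cube at (-2, 4) contributes its full rectangle (perimeter 57.00 mm); Taking the union: the regions partially overlap (shared area 20.54 mm²), so the edge portions inside another operand are dropped and the merged outline is re-measured after clipping — boundary = 83.95 mm. Overall, the cross-section is a single solid region. Total boundary length (outer) = 83.95 mm.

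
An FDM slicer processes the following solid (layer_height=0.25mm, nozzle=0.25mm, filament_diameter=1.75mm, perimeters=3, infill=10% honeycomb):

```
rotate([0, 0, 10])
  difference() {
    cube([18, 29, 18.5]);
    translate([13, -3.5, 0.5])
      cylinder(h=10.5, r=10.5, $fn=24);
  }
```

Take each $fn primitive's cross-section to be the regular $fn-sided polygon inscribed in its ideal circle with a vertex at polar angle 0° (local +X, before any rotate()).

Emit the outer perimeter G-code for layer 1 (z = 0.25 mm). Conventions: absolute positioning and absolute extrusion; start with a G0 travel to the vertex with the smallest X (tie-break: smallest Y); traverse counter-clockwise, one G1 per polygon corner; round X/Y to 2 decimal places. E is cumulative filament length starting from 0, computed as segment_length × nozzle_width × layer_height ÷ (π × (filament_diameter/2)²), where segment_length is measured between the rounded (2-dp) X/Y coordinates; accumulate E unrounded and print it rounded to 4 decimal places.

At z = 0.25 mm: the cube is present — its section is the full 18×29 rectangle; the cylinder at (13, -3.5) is not intersected at this z (z outside [0.5, 11]); After the difference (first − rest): none of the subtracted shapes is present at this height, so the 18×29 cube is unchanged — 1 connected region; (whole slice rotated 10° about Z — lengths, areas and connectivity unchanged). The outline is a single polygon with 4 vertices. Extrusion per mm of travel: 0.25 × 0.25 / (π × 0.875²) = 0.025984. Accumulating E over each segment gives final E = 2.4428.

G0 X-5.04 Y28.56 Z0.25
G1 X0.00 Y0.00 E0.7536
G1 X17.73 Y3.13 E1.2214
G1 X12.69 Y31.69 E1.9750
G1 X-5.04 Y28.56 E2.4428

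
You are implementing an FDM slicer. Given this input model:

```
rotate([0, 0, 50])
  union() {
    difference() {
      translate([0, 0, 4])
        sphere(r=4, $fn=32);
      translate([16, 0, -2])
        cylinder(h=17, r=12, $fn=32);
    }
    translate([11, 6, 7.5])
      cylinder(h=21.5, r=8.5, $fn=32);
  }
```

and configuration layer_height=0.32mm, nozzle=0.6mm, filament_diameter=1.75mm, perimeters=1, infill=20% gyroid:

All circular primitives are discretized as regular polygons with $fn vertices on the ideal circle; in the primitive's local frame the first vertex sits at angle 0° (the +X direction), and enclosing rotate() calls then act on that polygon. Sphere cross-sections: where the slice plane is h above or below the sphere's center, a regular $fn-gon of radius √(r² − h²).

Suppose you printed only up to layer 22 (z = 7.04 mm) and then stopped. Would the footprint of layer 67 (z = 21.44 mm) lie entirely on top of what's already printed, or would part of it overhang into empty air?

part overhangs

Compare the two slices. At z = 7.04: the r=4 sphere slices to a regular 32-gon of circumradius 2.600 (√(r²−h²) with h=3.04 from center) (area = (32/2)·2.600²·sin(360°/32) = 21.10 mm²); the cylinder at (16, 0): section is a regular 32-gon, circumradius r=12 (area = (32/2)·12.000²·sin(360°/32) = 449.49 mm²); After the difference (first − rest): starting from the r=4 sphere (21.10 mm²), the r=12 cylinder at (16, 0) misses the remaining region (no effect) — area = 21.10 mm²; the cylinder at (11, 6) is not intersected at this z (z outside [7.5, 29]); Merging all regions: only that combined region is present, so the union is just that shape — area = 21.10 mm²; (whole slice rotated 50° about Z — lengths, areas and connectivity unchanged). At z = 21.44: the sphere is absent (|z−center|=17.440 > r=4); the cylinder at (16, 0) does not reach this height (z outside [-2, 15]); Taking the first minus the rest: the first operand is absent here, so nothing remains; the r=8.5 cylinder at (11, 6) gives a regular 32-gon of circumradius 8.5 (constant along its height) (area = (32/2)·8.500²·sin(360°/32) = 225.52 mm²); Combining (union): only the r=8.5 cylinder at (11, 6) is present, so the union is just that shape — area = 225.52 mm²; (whole slice rotated 50° about Z — lengths, areas and connectivity unchanged). Checking containment: at z = 21.44 the cross-section extends beyond the z = 7.04 cross-section by about 225.52 mm².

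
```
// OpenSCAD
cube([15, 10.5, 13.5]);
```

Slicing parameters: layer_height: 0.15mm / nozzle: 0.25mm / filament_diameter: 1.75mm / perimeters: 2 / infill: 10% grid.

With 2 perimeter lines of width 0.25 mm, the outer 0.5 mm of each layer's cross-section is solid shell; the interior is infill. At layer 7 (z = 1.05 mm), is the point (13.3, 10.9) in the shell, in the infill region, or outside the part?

outside

At z = 1.05 mm: the cube (footprint 15×10.5) is included at this height. Overall, the cross-section is a single solid region. The nearest boundary edge runs (15.00, 10.50)→(0.00, 10.50); distance from the point to it = 0.40 mm. The point is not inside any of the regions above, so it lies outside the cross-section (0.40 mm from the nearest boundary).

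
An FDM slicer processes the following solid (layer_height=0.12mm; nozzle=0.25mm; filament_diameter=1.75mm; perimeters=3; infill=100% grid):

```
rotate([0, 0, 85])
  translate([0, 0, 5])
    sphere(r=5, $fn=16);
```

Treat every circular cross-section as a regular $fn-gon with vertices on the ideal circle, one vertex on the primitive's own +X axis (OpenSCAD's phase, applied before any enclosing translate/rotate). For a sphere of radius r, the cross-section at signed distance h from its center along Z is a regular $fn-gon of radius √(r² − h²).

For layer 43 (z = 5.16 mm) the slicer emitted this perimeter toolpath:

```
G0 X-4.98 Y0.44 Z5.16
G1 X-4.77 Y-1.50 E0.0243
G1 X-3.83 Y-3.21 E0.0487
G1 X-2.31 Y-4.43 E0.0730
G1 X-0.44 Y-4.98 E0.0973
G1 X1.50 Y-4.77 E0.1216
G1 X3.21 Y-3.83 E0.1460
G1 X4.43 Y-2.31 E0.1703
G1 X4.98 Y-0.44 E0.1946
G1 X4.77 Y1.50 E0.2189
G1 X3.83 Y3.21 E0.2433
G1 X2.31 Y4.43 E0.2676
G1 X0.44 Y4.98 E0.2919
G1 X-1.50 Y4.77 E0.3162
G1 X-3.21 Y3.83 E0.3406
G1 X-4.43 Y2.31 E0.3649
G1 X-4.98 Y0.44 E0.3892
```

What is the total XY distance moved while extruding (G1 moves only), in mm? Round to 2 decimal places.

31.20 mm

Sum the Euclidean lengths of each G1 segment: total = 31.20 mm.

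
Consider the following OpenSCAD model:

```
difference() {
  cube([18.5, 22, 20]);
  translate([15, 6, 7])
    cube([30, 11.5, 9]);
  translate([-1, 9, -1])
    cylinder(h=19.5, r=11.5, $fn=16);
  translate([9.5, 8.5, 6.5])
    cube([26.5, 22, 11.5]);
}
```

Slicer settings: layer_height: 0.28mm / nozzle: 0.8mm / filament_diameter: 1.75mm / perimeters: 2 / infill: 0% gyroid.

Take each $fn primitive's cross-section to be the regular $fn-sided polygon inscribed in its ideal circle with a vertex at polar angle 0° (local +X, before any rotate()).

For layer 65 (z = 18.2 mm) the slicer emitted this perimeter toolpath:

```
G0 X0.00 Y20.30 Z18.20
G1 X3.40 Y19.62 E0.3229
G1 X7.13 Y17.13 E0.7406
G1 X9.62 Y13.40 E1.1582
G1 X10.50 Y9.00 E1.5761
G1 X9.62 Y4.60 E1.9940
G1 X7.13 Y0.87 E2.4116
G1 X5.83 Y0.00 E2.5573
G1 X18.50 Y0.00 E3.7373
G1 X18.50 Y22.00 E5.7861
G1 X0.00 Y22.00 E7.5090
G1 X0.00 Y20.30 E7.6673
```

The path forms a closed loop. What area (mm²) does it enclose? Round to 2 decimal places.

Apply the shoelace formula to the sequence of (X, Y) vertices; enclosed area = 236.09 mm².

236.09 mm²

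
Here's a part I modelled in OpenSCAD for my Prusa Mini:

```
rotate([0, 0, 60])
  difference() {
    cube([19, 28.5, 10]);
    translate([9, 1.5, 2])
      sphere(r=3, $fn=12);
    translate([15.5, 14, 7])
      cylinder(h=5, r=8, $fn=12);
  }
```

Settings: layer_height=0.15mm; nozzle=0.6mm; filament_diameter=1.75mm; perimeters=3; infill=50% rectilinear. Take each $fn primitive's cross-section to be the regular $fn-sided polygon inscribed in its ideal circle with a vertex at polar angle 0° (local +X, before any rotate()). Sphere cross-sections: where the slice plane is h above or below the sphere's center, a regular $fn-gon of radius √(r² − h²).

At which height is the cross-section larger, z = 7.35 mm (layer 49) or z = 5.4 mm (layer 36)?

layer 36 (z = 5.4 mm)

Layer 49 (z = 7.35): the 19×28.5 cube contributes its full rectangle (area 541.50 mm²); the sphere at (9, 1.5) is not intersected at this z (|z−center|=5.350 > r=3); the r=8 cylinder at (15.5, 14) gives a regular 12-gon of circumradius 8 (constant along its height) (area = (12/2)·8.000²·sin(360°/12) = 192.00 mm²); Taking the first minus the rest: starting from the 19×28.5 cube (541.50 mm²), the r=8 cylinder at (15.5, 14) partially overlaps it — only the 148.72 mm² overlap (of its 192.00 mm²) is removed, clipping the outline — area = 392.78 mm²; (rotated 60° about Z; rotation is an isometry so areas/perimeters/island counts are preserved). So its area = 392.78 mm². Layer 36 (z = 5.4): the cube (footprint 19×28.5) is included at this height (area 541.50 mm²); the sphere at (9, 1.5) is absent (|z−center|=3.400 > r=3); the cylinder at (15.5, 14) is not intersected at this z (z outside [7, 12]); After the difference (first − rest): none of the subtracted shapes is present at this height, so the 19×28.5 cube is unchanged — area = 541.50 mm²; (rotated 60° about Z; rotation is an isometry so areas/perimeters/island counts are preserved). So its area = 541.50 mm². Layer 36 is larger (541.50 vs 392.78 mm²).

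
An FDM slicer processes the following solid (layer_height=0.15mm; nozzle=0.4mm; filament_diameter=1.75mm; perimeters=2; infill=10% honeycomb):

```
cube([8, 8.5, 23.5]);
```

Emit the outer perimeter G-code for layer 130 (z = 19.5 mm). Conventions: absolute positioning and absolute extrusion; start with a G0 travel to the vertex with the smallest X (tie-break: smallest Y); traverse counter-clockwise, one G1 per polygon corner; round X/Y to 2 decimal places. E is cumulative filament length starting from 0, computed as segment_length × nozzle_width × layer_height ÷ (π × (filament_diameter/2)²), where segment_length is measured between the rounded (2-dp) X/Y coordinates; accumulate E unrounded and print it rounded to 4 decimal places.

At z = 19.5 mm: the cube is present — its section is the full 8×8.5 rectangle. The outline is a single polygon with 4 vertices. Extrusion per mm of travel: 0.4 × 0.15 / (π × 0.875²) = 0.024945. Accumulating E over each segment gives final E = 0.8232.

G0 X0.00 Y0.00 Z19.50
G1 X8.00 Y0.00 E0.1996
G1 X8.00 Y8.50 E0.4116
G1 X0.00 Y8.50 E0.6112
G1 X0.00 Y0.00 E0.8232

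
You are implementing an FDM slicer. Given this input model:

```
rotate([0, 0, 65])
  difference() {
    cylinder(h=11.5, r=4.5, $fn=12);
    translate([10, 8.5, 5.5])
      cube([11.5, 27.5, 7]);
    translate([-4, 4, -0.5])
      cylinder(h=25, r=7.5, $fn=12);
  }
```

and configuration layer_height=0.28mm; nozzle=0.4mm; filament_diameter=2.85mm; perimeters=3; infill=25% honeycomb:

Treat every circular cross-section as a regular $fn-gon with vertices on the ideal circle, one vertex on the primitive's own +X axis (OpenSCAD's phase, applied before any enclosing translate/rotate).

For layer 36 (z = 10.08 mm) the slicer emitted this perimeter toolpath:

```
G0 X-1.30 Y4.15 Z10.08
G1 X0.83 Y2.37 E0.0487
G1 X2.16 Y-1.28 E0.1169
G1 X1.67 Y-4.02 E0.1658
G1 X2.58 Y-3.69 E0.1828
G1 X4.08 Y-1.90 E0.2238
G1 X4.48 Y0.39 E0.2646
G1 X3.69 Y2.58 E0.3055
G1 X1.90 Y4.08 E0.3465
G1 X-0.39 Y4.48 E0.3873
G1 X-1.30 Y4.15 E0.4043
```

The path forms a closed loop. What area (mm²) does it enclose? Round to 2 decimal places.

Apply the shoelace formula to the sequence of (X, Y) vertices; enclosed area = 19.90 mm².

19.90 mm²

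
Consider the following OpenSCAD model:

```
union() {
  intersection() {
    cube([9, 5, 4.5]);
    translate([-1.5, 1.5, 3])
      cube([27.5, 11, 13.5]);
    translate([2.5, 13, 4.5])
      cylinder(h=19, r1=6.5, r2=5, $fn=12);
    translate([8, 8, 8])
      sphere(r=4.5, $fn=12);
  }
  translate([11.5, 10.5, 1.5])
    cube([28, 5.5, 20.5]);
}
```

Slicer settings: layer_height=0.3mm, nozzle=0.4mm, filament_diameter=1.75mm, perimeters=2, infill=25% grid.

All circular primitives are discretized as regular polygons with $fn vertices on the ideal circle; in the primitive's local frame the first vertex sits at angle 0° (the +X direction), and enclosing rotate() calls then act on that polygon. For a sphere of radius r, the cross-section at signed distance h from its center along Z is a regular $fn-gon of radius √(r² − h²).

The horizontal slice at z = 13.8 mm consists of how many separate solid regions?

1

At z = 13.8 mm: the cube is not intersected at this z (z outside [0, 4.5]); the cube at (-1.5, 1.5) is present — its section is the full 27.5×11 rectangle; the cone at (2.5, 13) contributes a regular 12-gon of circumradius 5.766 (interpolated between r1=6.5 and r2=5 at t=0.489); the sphere at (8, 8) is absent (|z−center|=5.800 > r=4.5); After intersecting: at least one operand is absent at this height, so nothing remains; the cube at (11.5, 10.5) (footprint 28×5.5) is included at this height; Taking the union: only the 28×5.5 cube at (11.5, 10.5) is present, so the union is just that shape — 1 connected region. The result has 1 disconnected region.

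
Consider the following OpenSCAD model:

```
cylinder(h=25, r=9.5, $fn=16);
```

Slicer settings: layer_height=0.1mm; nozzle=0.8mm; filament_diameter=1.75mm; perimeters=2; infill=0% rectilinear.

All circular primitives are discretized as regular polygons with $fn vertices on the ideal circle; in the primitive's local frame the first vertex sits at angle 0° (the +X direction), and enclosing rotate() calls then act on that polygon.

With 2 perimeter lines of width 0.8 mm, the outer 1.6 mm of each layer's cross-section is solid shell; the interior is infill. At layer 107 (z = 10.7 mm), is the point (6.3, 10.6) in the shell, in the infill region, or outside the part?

outside

At z = 10.7 mm: the r=9.5 cylinder contributes a regular 16-gon of circumradius 9.5. Overall, the cross-section is a single solid region. The nearest boundary edge runs (6.72, 6.72)→(3.64, 8.78); distance from the point to it = 3.00 mm. The point is not inside any of the regions above, so it lies outside the cross-section (3.00 mm from the nearest boundary).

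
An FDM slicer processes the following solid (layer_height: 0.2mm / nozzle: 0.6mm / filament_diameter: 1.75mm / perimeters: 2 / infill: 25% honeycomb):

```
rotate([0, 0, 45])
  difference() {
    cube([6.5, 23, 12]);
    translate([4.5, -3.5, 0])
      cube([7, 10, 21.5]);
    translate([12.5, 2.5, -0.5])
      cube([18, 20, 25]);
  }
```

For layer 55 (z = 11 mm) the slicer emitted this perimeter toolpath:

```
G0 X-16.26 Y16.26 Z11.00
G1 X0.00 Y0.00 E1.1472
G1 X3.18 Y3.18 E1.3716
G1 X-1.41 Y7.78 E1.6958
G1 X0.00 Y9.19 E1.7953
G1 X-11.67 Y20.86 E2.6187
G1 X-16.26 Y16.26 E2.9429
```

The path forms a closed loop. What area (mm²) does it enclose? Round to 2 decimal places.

136.47 mm²

Apply the shoelace formula to the sequence of (X, Y) vertices; enclosed area = 136.47 mm².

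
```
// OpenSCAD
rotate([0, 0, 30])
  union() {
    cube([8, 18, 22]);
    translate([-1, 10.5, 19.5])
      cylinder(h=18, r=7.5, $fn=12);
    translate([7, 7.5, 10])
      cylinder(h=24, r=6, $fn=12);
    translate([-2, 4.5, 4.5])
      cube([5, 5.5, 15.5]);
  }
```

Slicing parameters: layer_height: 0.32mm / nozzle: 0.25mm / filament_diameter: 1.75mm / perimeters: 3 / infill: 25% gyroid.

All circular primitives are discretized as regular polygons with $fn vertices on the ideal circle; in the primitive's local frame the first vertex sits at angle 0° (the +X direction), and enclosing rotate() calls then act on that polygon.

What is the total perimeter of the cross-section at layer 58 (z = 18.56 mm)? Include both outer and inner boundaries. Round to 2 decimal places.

61.10 mm

At z = 18.56 mm: the cube is present — its section is the full 8×18 rectangle (perimeter 52.00 mm); the cylinder at (-1, 10.5) does not reach this height (z outside [19.5, 37.5]); the r=6 cylinder at (7, 7.5) contributes a regular 12-gon of circumradius 6 (perimeter = 2·12·6.000·sin(180°/12) = 37.27 mm); the cube at (-2, 4.5) is present — its section is the full 5×5.5 rectangle (perimeter 21.00 mm); Combining (union): the regions partially overlap (shared area 82.23 mm²), so the edge portions inside another operand are dropped and the merged outline is re-measured after clipping — boundary = 61.10 mm; (rotated 30° about Z; rotation is an isometry so areas/perimeters/island counts are preserved). Overall, the cross-section is a single solid region. Total boundary length (outer) = 61.10 mm.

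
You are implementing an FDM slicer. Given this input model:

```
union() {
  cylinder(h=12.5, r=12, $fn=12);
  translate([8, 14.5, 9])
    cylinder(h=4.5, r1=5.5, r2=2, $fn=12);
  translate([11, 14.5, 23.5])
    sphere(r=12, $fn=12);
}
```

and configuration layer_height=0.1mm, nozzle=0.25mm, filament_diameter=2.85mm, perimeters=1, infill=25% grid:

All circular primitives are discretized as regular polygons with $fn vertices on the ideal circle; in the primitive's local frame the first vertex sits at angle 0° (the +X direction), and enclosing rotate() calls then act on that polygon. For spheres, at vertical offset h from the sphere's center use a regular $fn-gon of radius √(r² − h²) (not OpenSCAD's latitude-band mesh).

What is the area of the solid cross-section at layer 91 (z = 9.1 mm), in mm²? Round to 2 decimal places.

At z = 9.1 mm: the cylinder: section is a regular 12-gon, circumradius r=12 (area = (12/2)·12.000²·sin(360°/12) = 432.00 mm²); the cone at (8, 14.5) (r1=5.5→r2=2) has section circumradius 5.422 here — a regular 12-gon (area = (12/2)·5.422²·sin(360°/12) = 88.20 mm²); the sphere at (11, 14.5) is absent (|z−center|=14.400 > r=12); Combining (union): the regions partially overlap — summed areas 520.20 mm² minus the doubly-counted overlap 1.38 mm² gives 518.82 mm² — area = 518.82 mm². Overall, the cross-section is a single solid region. Net area = 518.82 mm².

518.82 mm²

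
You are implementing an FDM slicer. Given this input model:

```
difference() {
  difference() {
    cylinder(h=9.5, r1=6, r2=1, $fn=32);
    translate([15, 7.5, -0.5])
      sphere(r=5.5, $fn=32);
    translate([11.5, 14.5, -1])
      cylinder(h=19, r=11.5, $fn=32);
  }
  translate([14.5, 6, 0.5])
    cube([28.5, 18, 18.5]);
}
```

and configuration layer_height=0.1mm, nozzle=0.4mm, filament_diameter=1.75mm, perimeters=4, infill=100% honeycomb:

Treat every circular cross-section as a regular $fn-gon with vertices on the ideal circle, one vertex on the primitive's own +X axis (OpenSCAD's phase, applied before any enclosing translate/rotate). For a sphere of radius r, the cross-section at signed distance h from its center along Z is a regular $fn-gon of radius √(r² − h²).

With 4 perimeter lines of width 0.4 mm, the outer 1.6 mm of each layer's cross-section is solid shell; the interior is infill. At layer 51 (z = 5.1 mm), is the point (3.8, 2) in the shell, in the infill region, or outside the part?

outside

At z = 5.1 mm: the cone (r1=6→r2=1) has section circumradius 3.316 here — a regular 32-gon; the sphere at (15, 7.5) is absent (|z−center|=5.600 > r=5.5); the r=11.5 cylinder at (11.5, 14.5) gives a regular 32-gon of circumradius 11.5 (constant along its height); Subtracting the remaining from the first: starting from the cone, the r=11.5 cylinder at (11.5, 14.5) misses the remaining region (no effect) — 1 connected region; the 28.5×18 cube at (14.5, 6) contributes its full rectangle; Subtracting the remaining from the first: starting from that combined region, the 28.5×18 cube at (14.5, 6) misses the remaining region (no effect) — 1 connected region. Overall, the cross-section is a single solid region. The nearest boundary edge runs (2.76, 1.84)→(3.06, 1.27); distance from the point to it = 0.99 mm. The point is not inside any of the regions above, so it lies outside the cross-section (0.99 mm from the nearest boundary).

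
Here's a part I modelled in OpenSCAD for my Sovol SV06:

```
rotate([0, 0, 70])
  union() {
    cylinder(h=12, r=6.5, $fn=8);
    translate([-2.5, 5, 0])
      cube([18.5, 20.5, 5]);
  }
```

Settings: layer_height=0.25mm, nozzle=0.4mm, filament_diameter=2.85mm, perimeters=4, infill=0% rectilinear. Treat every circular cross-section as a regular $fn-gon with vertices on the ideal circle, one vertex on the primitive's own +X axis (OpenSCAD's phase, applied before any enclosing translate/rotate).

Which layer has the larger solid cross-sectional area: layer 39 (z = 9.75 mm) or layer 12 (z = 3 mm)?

layer 12 (z = 3 mm)

Layer 39 (z = 9.75): the r=6.5 cylinder contributes a regular 8-gon of circumradius 6.5 (area = (8/2)·6.500²·sin(360°/8) = 119.50 mm²); the cube at (-2.5, 5) is not intersected at this z (z outside [0, 5]); Merging all regions: only the r=6.5 cylinder is present, so the union is just that shape — area = 119.50 mm²; (whole slice rotated 70° about Z — lengths, areas and connectivity unchanged). So its area = 119.50 mm². Layer 12 (z = 3): the r=6.5 cylinder contributes a regular 8-gon of circumradius 6.5 (area = (8/2)·6.500²·sin(360°/8) = 119.50 mm²); the cube at (-2.5, 5) is present — its section is the full 18.5×20.5 rectangle (area 379.25 mm²); Combining (union): the regions partially overlap — summed areas 498.75 mm² minus the doubly-counted overlap 5.17 mm² gives 493.58 mm² — area = 493.58 mm²; (rotated 70° about Z; rotation is an isometry so areas/perimeters/island counts are preserved). So its area = 493.58 mm². Layer 12 is larger (493.58 vs 119.50 mm²).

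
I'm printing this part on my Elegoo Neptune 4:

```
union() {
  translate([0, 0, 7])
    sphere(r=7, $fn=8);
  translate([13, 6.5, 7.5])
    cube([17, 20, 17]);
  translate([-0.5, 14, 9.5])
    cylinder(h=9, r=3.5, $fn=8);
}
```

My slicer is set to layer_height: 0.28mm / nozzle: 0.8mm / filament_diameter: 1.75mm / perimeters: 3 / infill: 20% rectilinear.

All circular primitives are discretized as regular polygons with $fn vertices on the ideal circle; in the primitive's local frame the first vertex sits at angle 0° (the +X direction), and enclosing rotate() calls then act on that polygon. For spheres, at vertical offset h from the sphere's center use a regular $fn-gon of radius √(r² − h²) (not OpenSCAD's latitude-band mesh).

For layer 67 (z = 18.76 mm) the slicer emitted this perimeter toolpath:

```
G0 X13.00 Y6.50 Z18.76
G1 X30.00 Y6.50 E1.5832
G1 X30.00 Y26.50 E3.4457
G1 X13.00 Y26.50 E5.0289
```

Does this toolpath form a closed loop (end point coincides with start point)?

no

Start point (G0): (13.00, 6.50). End point (last G1): the path does not return to the start — open.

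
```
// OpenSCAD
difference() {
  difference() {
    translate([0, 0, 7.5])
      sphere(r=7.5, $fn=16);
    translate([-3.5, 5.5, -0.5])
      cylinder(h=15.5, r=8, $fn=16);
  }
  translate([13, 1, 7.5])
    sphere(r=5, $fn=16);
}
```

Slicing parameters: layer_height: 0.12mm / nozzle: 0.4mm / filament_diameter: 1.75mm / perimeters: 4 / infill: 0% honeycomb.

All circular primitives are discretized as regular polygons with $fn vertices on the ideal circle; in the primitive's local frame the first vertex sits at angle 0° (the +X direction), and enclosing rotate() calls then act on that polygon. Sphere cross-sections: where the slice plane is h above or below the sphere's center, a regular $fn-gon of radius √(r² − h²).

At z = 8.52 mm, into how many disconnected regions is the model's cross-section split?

1

At z = 8.52 mm: the sphere: section is a regular 16-gon, circumradius = √(r²−h²) = √(7.5²−1.02²) = 7.430; the cylinder at (-3.5, 5.5): section is a regular 16-gon, circumradius r=8; Taking the first minus the rest: starting from the r=7.5 sphere, the r=8 cylinder at (-3.5, 5.5) partially overlaps it — only the 85.93 mm² overlap (of its 195.93 mm²) is removed, clipping the outline — 1 connected region; the sphere at (13, 1): section is a regular 16-gon, circumradius = √(r²−h²) = √(5²−1.02²) = 4.895; After the difference (first − rest): starting from the result so far, the r=5 sphere at (13, 1) misses the remaining region (no effect) — 1 connected region. The result has 1 disconnected region.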